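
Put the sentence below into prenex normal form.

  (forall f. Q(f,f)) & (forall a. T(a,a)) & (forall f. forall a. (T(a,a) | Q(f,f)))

forall f. forall a. forall y. forall v1. (Q(f,f) & T(a,a) & (T(v1,v1) | Q(y,y)))

Standardize variables apart so no two quantifiers bind the same name: f↦y, a↦v1.
  (forall f. Q(f,f)) & (forall a. T(a,a)) & (forall y. forall v1. (T(v1,v1) | Q(y,y)))
Finally move all quantifiers to the prefix:
  forall f. forall a. forall y. forall v1. (Q(f,f) & T(a,a) & (T(v1,v1) | Q(y,y)))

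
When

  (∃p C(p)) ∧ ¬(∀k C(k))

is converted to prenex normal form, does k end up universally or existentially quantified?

Move each ¬ inward, flipping quantifiers it crosses:
  (∃p C(p)) ∧ (∃k ¬C(k))
All bound variables are already distinct, so no renaming is needed.
Finally move all quantifiers to the prefix:
  ∃p ∃k (C(p) ∧ ¬C(k))
The quantifier ∀k sits under an odd number of negations, so it flips to ∃k.

existential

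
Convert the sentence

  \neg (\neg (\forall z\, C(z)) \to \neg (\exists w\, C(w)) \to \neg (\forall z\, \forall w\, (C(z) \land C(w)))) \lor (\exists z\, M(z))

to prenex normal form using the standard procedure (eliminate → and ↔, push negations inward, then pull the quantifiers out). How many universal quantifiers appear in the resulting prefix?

First replace A → B with ¬A ∨ B.
  \neg (\neg \neg (\forall z\, C(z)) \lor \neg \neg (\exists w\, C(w)) \lor \neg (\forall z\, \forall w\, (C(z) \land C(w)))) \lor (\exists z\, M(z))
Move each ¬ inward, flipping quantifiers it crosses:
  (\exists z\, \neg C(z)) \land (\forall w\, \neg C(w)) \land (\forall z\, \forall w\, (C(z) \land C(w))) \lor (\exists z\, M(z))
Rename bound variables to avoid capture: z↦v, w↦s, z↦c.
  (\exists z\, \neg C(z)) \land (\forall w\, \neg C(w)) \land (\forall v\, \forall s\, (C(v) \land C(s))) \lor (\exists c\, M(c))
Extract every quantifier outward, since the variables are now distinct and don't occur free across branches:
  \exists z\, \forall w\, \forall v\, \forall s\, \exists c\, (\neg C(z) \land \neg C(w) \land C(v) \land C(s) \lor M(c))
The prefix is \exists z \forall w \forall v \forall s \exists c: 3 universal, 2 existential.

3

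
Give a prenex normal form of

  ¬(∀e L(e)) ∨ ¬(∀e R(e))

∃e ∃s (¬L(e) ∨ ¬R(s))

Move each ¬ inward, flipping quantifiers it crosses:
  (∃e ¬L(e)) ∨ (∃e ¬R(e))
Standardize variables apart so no two quantifiers bind the same name: e↦s.
  (∃e ¬L(e)) ∨ (∃s ¬R(s))
Extract every quantifier outward, since the variables are now distinct and don't occur free across branches:
  ∃e ∃s (¬L(e) ∨ ¬R(s))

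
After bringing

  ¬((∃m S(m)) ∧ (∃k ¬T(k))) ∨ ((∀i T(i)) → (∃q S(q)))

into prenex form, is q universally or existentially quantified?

Eliminate → and ↔ using ¬ and ∨.
  ¬((∃m S(m)) ∧ (∃k ¬T(k))) ∨ ¬(∀i T(i)) ∨ (∃q S(q))
Move each ¬ inward, flipping quantifiers it crosses:
  (∀m ¬S(m)) ∨ (∀k T(k)) ∨ (∃i ¬T(i)) ∨ (∃q S(q))
Extract every quantifier outward, since the variables are now distinct and don't occur free across branches:
  ∀m ∀k ∃i ∃q (¬S(m) ∨ T(k) ∨ ¬T(i) ∨ S(q))
The quantifier ∃q sits under an even number of negations (counting the antecedent side of each →), so it remains existential.

existential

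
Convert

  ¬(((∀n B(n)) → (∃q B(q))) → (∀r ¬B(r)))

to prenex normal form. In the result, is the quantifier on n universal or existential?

First replace A → B with ¬A ∨ B.
  ¬(¬(¬(∀n B(n)) ∨ (∃q B(q))) ∨ (∀r ¬B(r)))
Drive negations inward (¬∀x A ≡ ∃x ¬A, ¬∃x A ≡ ∀x ¬A, De Morgan for ∧/∨):
  ((∃n ¬B(n)) ∨ (∃q B(q))) ∧ (∃r B(r))
All bound variables are already distinct, so no renaming is needed.
Finally move all quantifiers to the prefix:
  ∃n ∃q ∃r ((¬B(n) ∨ B(q)) ∧ B(r))
The quantifier ∀n sits under an odd number of negations (counting the antecedent side of each →), so it flips to ∃n.

existential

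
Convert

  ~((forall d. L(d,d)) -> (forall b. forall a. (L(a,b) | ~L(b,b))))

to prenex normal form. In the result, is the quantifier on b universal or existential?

existential

First replace A → B with ¬A ∨ B.
  ~(~(forall d. L(d,d)) | (forall b. forall a. (L(a,b) | ~L(b,b))))
Drive negations inward (¬∀x A ≡ ∃x ¬A, ¬∃x A ≡ ∀x ¬A, De Morgan for ∧/∨):
  (forall d. L(d,d)) & (exists b. exists a. (~L(a,b) & L(b,b)))
Pull the quantifiers to the front (each side's bound variable is not free in the other side):
  forall d. exists b. exists a. (L(d,d) & ~L(a,b) & L(b,b))
The quantifier forall b sits under an odd number of negations (counting the antecedent side of each →), so it flips to exists b.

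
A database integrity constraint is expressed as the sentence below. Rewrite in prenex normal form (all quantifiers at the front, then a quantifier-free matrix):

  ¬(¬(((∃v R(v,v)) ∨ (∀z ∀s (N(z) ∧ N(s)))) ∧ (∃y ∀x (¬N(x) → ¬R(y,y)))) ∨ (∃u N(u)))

∃v ∀z ∀s ∃y ∀x ∀u ((R(v,v) ∨ N(z) ∧ N(s)) ∧ (N(x) ∨ ¬R(y,y)) ∧ ¬N(u))

Eliminate → and ↔ using ¬ and ∨.
  ¬(¬(((∃v R(v,v)) ∨ (∀z ∀s (N(z) ∧ N(s)))) ∧ (∃y ∀x (¬¬N(x) ∨ ¬R(y,y)))) ∨ (∃u N(u)))
Push ¬ through the quantifiers and connectives to reach negation normal form:
  ((∃v R(v,v)) ∨ (∀z ∀s (N(z) ∧ N(s)))) ∧ (∃y ∀x (N(x) ∨ ¬R(y,y))) ∧ (∀u ¬N(u))
All bound variables are already distinct, so no renaming is needed.
Finally move all quantifiers to the prefix:
  ∃v ∀z ∀s ∃y ∀x ∀u ((R(v,v) ∨ N(z) ∧ N(s)) ∧ (N(x) ∨ ¬R(y,y)) ∧ ¬N(u))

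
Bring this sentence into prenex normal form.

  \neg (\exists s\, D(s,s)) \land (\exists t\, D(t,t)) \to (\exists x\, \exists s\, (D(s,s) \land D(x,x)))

\exists s\, \forall t\, \exists x\, \exists y\, (D(s,s) \lor \neg D(t,t) \lor D(y,y) \land D(x,x))

Eliminate → and ↔ using ¬ and ∨.
  \neg (\neg (\exists s\, D(s,s)) \land (\exists t\, D(t,t))) \lor (\exists x\, \exists s\, (D(s,s) \land D(x,x)))
Drive negations inward (¬∀x A ≡ ∃x ¬A, ¬∃x A ≡ ∀x ¬A, De Morgan for ∧/∨):
  (\exists s\, D(s,s)) \lor (\forall t\, \neg D(t,t)) \lor (\exists x\, \exists s\, (D(s,s) \land D(x,x)))
Give each quantifier a distinct variable: s↦y.
  (\exists s\, D(s,s)) \lor (\forall t\, \neg D(t,t)) \lor (\exists x\, \exists y\, (D(y,y) \land D(x,x)))
Extract every quantifier outward, since the variables are now distinct and don't occur free across branches:
  \exists s\, \forall t\, \exists x\, \exists y\, (D(s,s) \lor \neg D(t,t) \lor D(y,y) \land D(x,x))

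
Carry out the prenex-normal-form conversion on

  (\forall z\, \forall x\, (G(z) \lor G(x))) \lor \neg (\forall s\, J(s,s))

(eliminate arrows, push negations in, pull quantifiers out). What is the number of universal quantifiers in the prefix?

2

Drive negations inward (¬∀x A ≡ ∃x ¬A, ¬∃x A ≡ ∀x ¬A, De Morgan for ∧/∨):
  (\forall z\, \forall x\, (G(z) \lor G(x))) \lor (\exists s\, \neg J(s,s))
Finally move all quantifiers to the prefix:
  \forall z\, \forall x\, \exists s\, (G(z) \lor G(x) \lor \neg J(s,s))
The prefix is \forall z \forall x \exists s: 2 universal, 1 existential.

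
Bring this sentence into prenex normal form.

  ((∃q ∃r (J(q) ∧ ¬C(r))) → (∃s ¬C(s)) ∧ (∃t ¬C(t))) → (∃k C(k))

Eliminate → and ↔ using ¬ and ∨.
  ¬(¬(∃q ∃r (J(q) ∧ ¬C(r))) ∨ (∃s ¬C(s)) ∧ (∃t ¬C(t))) ∨ (∃k C(k))
Drive negations inward (¬∀x A ≡ ∃x ¬A, ¬∃x A ≡ ∀x ¬A, De Morgan for ∧/∨):
  (∃q ∃r (J(q) ∧ ¬C(r))) ∧ ((∀s C(s)) ∨ (∀t C(t))) ∨ (∃k C(k))
Extract every quantifier outward, since the variables are now distinct and don't occur free across branches:
  ∃q ∃r ∀s ∀t ∃k (J(q) ∧ ¬C(r) ∧ (C(s) ∨ C(t)) ∨ C(k))

∃q ∃r ∀s ∀t ∃k (J(q) ∧ ¬C(r) ∧ (C(s) ∨ C(t)) ∨ C(k))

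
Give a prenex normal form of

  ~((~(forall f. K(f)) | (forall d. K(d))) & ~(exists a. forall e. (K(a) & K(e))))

forall f. exists d. exists a. forall e. (K(f) & ~K(d) | K(a) & K(e))

Drive negations inward (¬∀x A ≡ ∃x ¬A, ¬∃x A ≡ ∀x ¬A, De Morgan for ∧/∨):
  (forall f. K(f)) & (exists d. ~K(d)) | (exists a. forall e. (K(a) & K(e)))
Pull the quantifiers to the front (each side's bound variable is not free in the other side):
  forall f. exists d. exists a. forall e. (K(f) & ~K(d) | K(a) & K(e))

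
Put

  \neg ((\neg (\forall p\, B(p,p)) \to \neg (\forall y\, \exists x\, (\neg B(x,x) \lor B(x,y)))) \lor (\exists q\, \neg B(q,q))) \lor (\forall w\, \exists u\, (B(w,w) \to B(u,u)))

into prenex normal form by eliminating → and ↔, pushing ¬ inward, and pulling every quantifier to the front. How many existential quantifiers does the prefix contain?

3

First replace A → B with ¬A ∨ B.
  \neg (\neg \neg (\forall p\, B(p,p)) \lor \neg (\forall y\, \exists x\, (\neg B(x,x) \lor B(x,y))) \lor (\exists q\, \neg B(q,q))) \lor (\forall w\, \exists u\, (\neg B(w,w) \lor B(u,u)))
Move each ¬ inward, flipping quantifiers it crosses:
  (\exists p\, \neg B(p,p)) \land (\forall y\, \exists x\, (\neg B(x,x) \lor B(x,y))) \land (\forall q\, B(q,q)) \lor (\forall w\, \exists u\, (\neg B(w,w) \lor B(u,u)))
Finally move all quantifiers to the prefix:
  \exists p\, \forall y\, \exists x\, \forall q\, \forall w\, \exists u\, (\neg B(p,p) \land (\neg B(x,x) \lor B(x,y)) \land B(q,q) \lor \neg B(w,w) \lor B(u,u))
The prefix is \exists p \forall y \exists x \forall q \forall w \exists u: 3 universal, 3 existential.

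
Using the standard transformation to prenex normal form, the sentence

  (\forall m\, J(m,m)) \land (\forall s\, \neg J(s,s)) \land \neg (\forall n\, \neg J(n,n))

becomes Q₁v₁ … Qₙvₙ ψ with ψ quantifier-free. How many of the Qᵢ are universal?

Push ¬ through the quantifiers and connectives to reach negation normal form:
  (\forall m\, J(m,m)) \land (\forall s\, \neg J(s,s)) \land (\exists n\, J(n,n))
All bound variables are already distinct, so no renaming is needed.
Finally move all quantifiers to the prefix:
  \forall m\, \forall s\, \exists n\, (J(m,m) \land \neg J(s,s) \land J(n,n))
The prefix is \forall m \forall s \exists n: 2 universal, 1 existential.

2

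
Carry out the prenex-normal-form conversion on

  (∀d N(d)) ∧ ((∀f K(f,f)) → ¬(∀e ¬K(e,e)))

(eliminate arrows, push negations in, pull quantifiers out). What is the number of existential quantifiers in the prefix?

Rewrite implications/biconditionals: A → B as ¬A ∨ B.
  (∀d N(d)) ∧ (¬(∀f K(f,f)) ∨ ¬(∀e ¬K(e,e)))
Move each ¬ inward, flipping quantifiers it crosses:
  (∀d N(d)) ∧ ((∃f ¬K(f,f)) ∨ (∃e K(e,e)))
All bound variables are already distinct, so no renaming is needed.
Extract every quantifier outward, since the variables are now distinct and don't occur free across branches:
  ∀d ∃f ∃e (N(d) ∧ (¬K(f,f) ∨ K(e,e)))
The prefix is ∀d ∃f ∃e: 1 universal, 2 existential.

2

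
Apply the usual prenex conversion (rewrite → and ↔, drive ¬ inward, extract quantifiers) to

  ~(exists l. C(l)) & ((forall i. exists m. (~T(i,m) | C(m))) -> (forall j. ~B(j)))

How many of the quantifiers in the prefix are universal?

3

First replace A → B with ¬A ∨ B.
  ~(exists l. C(l)) & (~(forall i. exists m. (~T(i,m) | C(m))) | (forall j. ~B(j)))
Drive negations inward (¬∀x A ≡ ∃x ¬A, ¬∃x A ≡ ∀x ¬A, De Morgan for ∧/∨):
  (forall l. ~C(l)) & ((exists i. forall m. (T(i,m) & ~C(m))) | (forall j. ~B(j)))
All bound variables are already distinct, so no renaming is needed.
Extract every quantifier outward, since the variables are now distinct and don't occur free across branches:
  forall l. exists i. forall m. forall j. (~C(l) & (T(i,m) & ~C(m) | ~B(j)))
The prefix is forall l exists i forall m forall j: 3 universal, 1 existential.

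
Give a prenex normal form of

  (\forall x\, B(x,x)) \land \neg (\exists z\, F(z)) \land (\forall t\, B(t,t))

Drive negations inward (¬∀x A ≡ ∃x ¬A, ¬∃x A ≡ ∀x ¬A, De Morgan for ∧/∨):
  (\forall x\, B(x,x)) \land (\forall z\, \neg F(z)) \land (\forall t\, B(t,t))
All bound variables are already distinct, so no renaming is needed.
Extract every quantifier outward, since the variables are now distinct and don't occur free across branches:
  \forall x\, \forall z\, \forall t\, (B(x,x) \land \neg F(z) \land B(t,t))

\forall x\, \forall z\, \forall t\, (B(x,x) \land \neg F(z) \land B(t,t))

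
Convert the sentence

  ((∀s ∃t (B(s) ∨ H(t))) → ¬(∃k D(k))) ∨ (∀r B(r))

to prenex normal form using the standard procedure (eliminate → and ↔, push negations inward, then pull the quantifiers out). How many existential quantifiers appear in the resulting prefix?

1

Rewrite implications/biconditionals: A → B as ¬A ∨ B.
  ¬(∀s ∃t (B(s) ∨ H(t))) ∨ ¬(∃k D(k)) ∨ (∀r B(r))
Drive negations inward (¬∀x A ≡ ∃x ¬A, ¬∃x A ≡ ∀x ¬A, De Morgan for ∧/∨):
  (∃s ∀t (¬B(s) ∧ ¬H(t))) ∨ (∀k ¬D(k)) ∨ (∀r B(r))
Pull the quantifiers to the front (each side's bound variable is not free in the other side):
  ∃s ∀t ∀k ∀r (¬B(s) ∧ ¬H(t) ∨ ¬D(k) ∨ B(r))
The prefix is ∃s ∀t ∀k ∀r: 3 universal, 1 existential.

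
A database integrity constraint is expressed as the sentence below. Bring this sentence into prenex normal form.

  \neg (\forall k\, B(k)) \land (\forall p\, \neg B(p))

\exists k\, \forall p\, (\neg B(k) \land \neg B(p))

Push ¬ through the quantifiers and connectives to reach negation normal form:
  (\exists k\, \neg B(k)) \land (\forall p\, \neg B(p))
Pull the quantifiers to the front (each side's bound variable is not free in the other side):
  \exists k\, \forall p\, (\neg B(k) \land \neg B(p))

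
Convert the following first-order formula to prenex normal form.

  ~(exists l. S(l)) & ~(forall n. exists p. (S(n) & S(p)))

forall l. exists n. forall p. (~S(l) & (~S(n) | ~S(p)))

Drive negations inward (¬∀x A ≡ ∃x ¬A, ¬∃x A ≡ ∀x ¬A, De Morgan for ∧/∨):
  (forall l. ~S(l)) & (exists n. forall p. (~S(n) | ~S(p)))
Extract every quantifier outward, since the variables are now distinct and don't occur free across branches:
  forall l. exists n. forall p. (~S(l) & (~S(n) | ~S(p)))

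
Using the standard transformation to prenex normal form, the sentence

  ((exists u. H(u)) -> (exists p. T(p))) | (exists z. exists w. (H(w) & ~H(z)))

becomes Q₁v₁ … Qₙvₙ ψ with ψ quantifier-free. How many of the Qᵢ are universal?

1

Eliminate → and ↔ using ¬ and ∨.
  ~(exists u. H(u)) | (exists p. T(p)) | (exists z. exists w. (H(w) & ~H(z)))
Move each ¬ inward, flipping quantifiers it crosses:
  (forall u. ~H(u)) | (exists p. T(p)) | (exists z. exists w. (H(w) & ~H(z)))
All bound variables are already distinct, so no renaming is needed.
Finally move all quantifiers to the prefix:
  forall u. exists p. exists z. exists w. (~H(u) | T(p) | H(w) & ~H(z))
The prefix is forall u exists p exists z exists w: 1 universal, 3 existential.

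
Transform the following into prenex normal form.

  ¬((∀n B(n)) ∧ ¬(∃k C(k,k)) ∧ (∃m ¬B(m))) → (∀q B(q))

Rewrite implications/biconditionals: A → B as ¬A ∨ B.
  ¬¬((∀n B(n)) ∧ ¬(∃k C(k,k)) ∧ (∃m ¬B(m))) ∨ (∀q B(q))
Drive negations inward (¬∀x A ≡ ∃x ¬A, ¬∃x A ≡ ∀x ¬A, De Morgan for ∧/∨):
  (∀n B(n)) ∧ (∀k ¬C(k,k)) ∧ (∃m ¬B(m)) ∨ (∀q B(q))
All bound variables are already distinct, so no renaming is needed.
Finally move all quantifiers to the prefix:
  ∀n ∀k ∃m ∀q (B(n) ∧ ¬C(k,k) ∧ ¬B(m) ∨ B(q))

∀n ∀k ∃m ∀q (B(n) ∧ ¬C(k,k) ∧ ¬B(m) ∨ B(q))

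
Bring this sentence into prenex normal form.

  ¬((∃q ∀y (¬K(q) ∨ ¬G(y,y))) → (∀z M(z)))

∃q ∀y ∃z ((¬K(q) ∨ ¬G(y,y)) ∧ ¬M(z))

Rewrite implications/biconditionals: A → B as ¬A ∨ B.
  ¬(¬(∃q ∀y (¬K(q) ∨ ¬G(y,y))) ∨ (∀z M(z)))
Push ¬ through the quantifiers and connectives to reach negation normal form:
  (∃q ∀y (¬K(q) ∨ ¬G(y,y))) ∧ (∃z ¬M(z))
All bound variables are already distinct, so no renaming is needed.
Finally move all quantifiers to the prefix:
  ∃q ∀y ∃z ((¬K(q) ∨ ¬G(y,y)) ∧ ¬M(z))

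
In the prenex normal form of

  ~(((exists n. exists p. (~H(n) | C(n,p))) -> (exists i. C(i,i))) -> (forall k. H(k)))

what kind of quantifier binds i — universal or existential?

First replace A → B with ¬A ∨ B.
  ~(~(~(exists n. exists p. (~H(n) | C(n,p))) | (exists i. C(i,i))) | (forall k. H(k)))
Drive negations inward (¬∀x A ≡ ∃x ¬A, ¬∃x A ≡ ∀x ¬A, De Morgan for ∧/∨):
  ((forall n. forall p. (H(n) & ~C(n,p))) | (exists i. C(i,i))) & (exists k. ~H(k))
Pull the quantifiers to the front (each side's bound variable is not free in the other side):
  forall n. forall p. exists i. exists k. ((H(n) & ~C(n,p) | C(i,i)) & ~H(k))
The quantifier exists i sits under an even number of negations (counting the antecedent side of each →), so it remains existential.

existential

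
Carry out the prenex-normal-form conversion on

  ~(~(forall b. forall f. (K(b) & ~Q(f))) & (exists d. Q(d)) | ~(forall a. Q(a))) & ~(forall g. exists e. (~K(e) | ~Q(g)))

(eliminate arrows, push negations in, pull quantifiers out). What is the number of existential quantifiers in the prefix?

Drive negations inward (¬∀x A ≡ ∃x ¬A, ¬∃x A ≡ ∀x ¬A, De Morgan for ∧/∨):
  ((forall b. forall f. (K(b) & ~Q(f))) | (forall d. ~Q(d))) & (forall a. Q(a)) & (exists g. forall e. (K(e) & Q(g)))
All bound variables are already distinct, so no renaming is needed.
Pull the quantifiers to the front (each side's bound variable is not free in the other side):
  forall b. forall f. forall d. forall a. exists g. forall e. ((K(b) & ~Q(f) | ~Q(d)) & Q(a) & K(e) & Q(g))
The prefix is forall b forall f forall d forall a exists g forall e: 5 universal, 1 existential.

1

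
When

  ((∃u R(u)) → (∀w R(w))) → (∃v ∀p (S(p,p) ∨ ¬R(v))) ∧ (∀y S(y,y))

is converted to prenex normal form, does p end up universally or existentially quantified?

universal

First replace A → B with ¬A ∨ B.
  ¬(¬(∃u R(u)) ∨ (∀w R(w))) ∨ (∃v ∀p (S(p,p) ∨ ¬R(v))) ∧ (∀y S(y,y))
Move each ¬ inward, flipping quantifiers it crosses:
  (∃u R(u)) ∧ (∃w ¬R(w)) ∨ (∃v ∀p (S(p,p) ∨ ¬R(v))) ∧ (∀y S(y,y))
All bound variables are already distinct, so no renaming is needed.
Pull the quantifiers to the front (each side's bound variable is not free in the other side):
  ∃u ∃w ∃v ∀p ∀y (R(u) ∧ ¬R(w) ∨ (S(p,p) ∨ ¬R(v)) ∧ S(y,y))
The quantifier ∀p sits under an even number of negations (counting the antecedent side of each →), so it remains universal.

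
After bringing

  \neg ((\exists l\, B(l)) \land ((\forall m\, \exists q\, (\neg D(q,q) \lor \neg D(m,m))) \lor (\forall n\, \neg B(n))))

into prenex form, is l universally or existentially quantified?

Drive negations inward (¬∀x A ≡ ∃x ¬A, ¬∃x A ≡ ∀x ¬A, De Morgan for ∧/∨):
  (\forall l\, \neg B(l)) \lor (\exists m\, \forall q\, (D(q,q) \land D(m,m))) \land (\exists n\, B(n))
Finally move all quantifiers to the prefix:
  \forall l\, \exists m\, \forall q\, \exists n\, (\neg B(l) \lor D(q,q) \land D(m,m) \land B(n))
The quantifier \exists l sits under an odd number of negations, so it flips to \forall l.

universal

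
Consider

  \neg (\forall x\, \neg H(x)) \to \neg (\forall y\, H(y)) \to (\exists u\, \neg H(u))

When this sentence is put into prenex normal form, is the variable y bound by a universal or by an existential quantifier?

First replace A → B with ¬A ∨ B.
  \neg \neg (\forall x\, \neg H(x)) \lor \neg \neg (\forall y\, H(y)) \lor (\exists u\, \neg H(u))
Drive negations inward (¬∀x A ≡ ∃x ¬A, ¬∃x A ≡ ∀x ¬A, De Morgan for ∧/∨):
  (\forall x\, \neg H(x)) \lor (\forall y\, H(y)) \lor (\exists u\, \neg H(u))
Extract every quantifier outward, since the variables are now distinct and don't occur free across branches:
  \forall x\, \forall y\, \exists u\, (\neg H(x) \lor H(y) \lor \neg H(u))
The quantifier \forall y sits under an even number of negations (counting the antecedent side of each →), so it remains universal.

universal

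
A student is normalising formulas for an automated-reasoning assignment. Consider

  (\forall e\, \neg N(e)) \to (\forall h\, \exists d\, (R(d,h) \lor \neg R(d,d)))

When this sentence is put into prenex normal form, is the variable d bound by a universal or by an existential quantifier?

First replace A → B with ¬A ∨ B.
  \neg (\forall e\, \neg N(e)) \lor (\forall h\, \exists d\, (R(d,h) \lor \neg R(d,d)))
Move each ¬ inward, flipping quantifiers it crosses:
  (\exists e\, N(e)) \lor (\forall h\, \exists d\, (R(d,h) \lor \neg R(d,d)))
All bound variables are already distinct, so no renaming is needed.
Pull the quantifiers to the front (each side's bound variable is not free in the other side):
  \exists e\, \forall h\, \exists d\, (N(e) \lor R(d,h) \lor \neg R(d,d))
The quantifier \exists d sits under an even number of negations (counting the antecedent side of each →), so it remains existential.

existential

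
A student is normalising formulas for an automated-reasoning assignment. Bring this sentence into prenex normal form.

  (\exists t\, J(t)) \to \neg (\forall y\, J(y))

Eliminate → and ↔ using ¬ and ∨.
  \neg (\exists t\, J(t)) \lor \neg (\forall y\, J(y))
Drive negations inward (¬∀x A ≡ ∃x ¬A, ¬∃x A ≡ ∀x ¬A, De Morgan for ∧/∨):
  (\forall t\, \neg J(t)) \lor (\exists y\, \neg J(y))
Finally move all quantifiers to the prefix:
  \forall t\, \exists y\, (\neg J(t) \lor \neg J(y))

\forall t\, \exists y\, (\neg J(t) \lor \neg J(y))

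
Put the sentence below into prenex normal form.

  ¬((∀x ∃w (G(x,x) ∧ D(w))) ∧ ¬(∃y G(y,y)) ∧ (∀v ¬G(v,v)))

∃x ∀w ∃y ∃v (¬G(x,x) ∨ ¬D(w) ∨ G(y,y) ∨ G(v,v))

Drive negations inward (¬∀x A ≡ ∃x ¬A, ¬∃x A ≡ ∀x ¬A, De Morgan for ∧/∨):
  (∃x ∀w (¬G(x,x) ∨ ¬D(w))) ∨ (∃y G(y,y)) ∨ (∃v G(v,v))
All bound variables are already distinct, so no renaming is needed.
Pull the quantifiers to the front (each side's bound variable is not free in the other side):
  ∃x ∀w ∃y ∃v (¬G(x,x) ∨ ¬D(w) ∨ G(y,y) ∨ G(v,v))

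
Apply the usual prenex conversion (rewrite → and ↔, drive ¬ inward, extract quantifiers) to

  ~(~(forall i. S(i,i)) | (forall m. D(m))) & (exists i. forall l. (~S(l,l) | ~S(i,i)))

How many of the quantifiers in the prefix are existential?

Drive negations inward (¬∀x A ≡ ∃x ¬A, ¬∃x A ≡ ∀x ¬A, De Morgan for ∧/∨):
  (forall i. S(i,i)) & (exists m. ~D(m)) & (exists i. forall l. (~S(l,l) | ~S(i,i)))
Give each quantifier a distinct variable: i↦z.
  (forall i. S(i,i)) & (exists m. ~D(m)) & (exists z. forall l. (~S(l,l) | ~S(z,z)))
Finally move all quantifiers to the prefix:
  forall i. exists m. exists z. forall l. (S(i,i) & ~D(m) & (~S(l,l) | ~S(z,z)))
The prefix is forall i exists m exists z forall l: 2 universal, 2 existential.

2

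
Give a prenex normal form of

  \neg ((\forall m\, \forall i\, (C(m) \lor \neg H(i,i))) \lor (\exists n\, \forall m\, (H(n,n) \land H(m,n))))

Push ¬ through the quantifiers and connectives to reach negation normal form:
  (\exists m\, \exists i\, (\neg C(m) \land H(i,i))) \land (\forall n\, \exists m\, (\neg H(n,n) \lor \neg H(m,n)))
Rename bound variables to avoid capture: m↦b.
  (\exists m\, \exists i\, (\neg C(m) \land H(i,i))) \land (\forall n\, \exists b\, (\neg H(n,n) \lor \neg H(b,n)))
Pull the quantifiers to the front (each side's bound variable is not free in the other side):
  \exists m\, \exists i\, \forall n\, \exists b\, (\neg C(m) \land H(i,i) \land (\neg H(n,n) \lor \neg H(b,n)))

\exists m\, \exists i\, \forall n\, \exists b\, (\neg C(m) \land H(i,i) \land (\neg H(n,n) \lor \neg H(b,n)))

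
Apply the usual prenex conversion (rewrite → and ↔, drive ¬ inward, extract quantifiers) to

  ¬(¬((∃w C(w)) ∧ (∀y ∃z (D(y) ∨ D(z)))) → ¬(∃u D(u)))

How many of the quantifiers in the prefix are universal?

First replace A → B with ¬A ∨ B.
  ¬(¬¬((∃w C(w)) ∧ (∀y ∃z (D(y) ∨ D(z)))) ∨ ¬(∃u D(u)))
Drive negations inward (¬∀x A ≡ ∃x ¬A, ¬∃x A ≡ ∀x ¬A, De Morgan for ∧/∨):
  ((∀w ¬C(w)) ∨ (∃y ∀z (¬D(y) ∧ ¬D(z)))) ∧ (∃u D(u))
Pull the quantifiers to the front (each side's bound variable is not free in the other side):
  ∀w ∃y ∀z ∃u ((¬C(w) ∨ ¬D(y) ∧ ¬D(z)) ∧ D(u))
The prefix is ∀w ∃y ∀z ∃u: 2 universal, 2 existential.

2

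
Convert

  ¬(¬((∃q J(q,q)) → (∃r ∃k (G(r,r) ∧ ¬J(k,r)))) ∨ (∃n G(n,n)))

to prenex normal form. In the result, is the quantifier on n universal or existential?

universal

First replace A → B with ¬A ∨ B.
  ¬(¬(¬(∃q J(q,q)) ∨ (∃r ∃k (G(r,r) ∧ ¬J(k,r)))) ∨ (∃n G(n,n)))
Push ¬ through the quantifiers and connectives to reach negation normal form:
  ((∀q ¬J(q,q)) ∨ (∃r ∃k (G(r,r) ∧ ¬J(k,r)))) ∧ (∀n ¬G(n,n))
All bound variables are already distinct, so no renaming is needed.
Extract every quantifier outward, since the variables are now distinct and don't occur free across branches:
  ∀q ∃r ∃k ∀n ((¬J(q,q) ∨ G(r,r) ∧ ¬J(k,r)) ∧ ¬G(n,n))
The quantifier ∃n sits under an odd number of negations (counting the antecedent side of each →), so it flips to ∀n.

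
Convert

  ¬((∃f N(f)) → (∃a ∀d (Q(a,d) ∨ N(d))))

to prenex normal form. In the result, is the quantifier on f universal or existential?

First replace A → B with ¬A ∨ B.
  ¬(¬(∃f N(f)) ∨ (∃a ∀d (Q(a,d) ∨ N(d))))
Drive negations inward (¬∀x A ≡ ∃x ¬A, ¬∃x A ≡ ∀x ¬A, De Morgan for ∧/∨):
  (∃f N(f)) ∧ (∀a ∃d (¬Q(a,d) ∧ ¬N(d)))
Finally move all quantifiers to the prefix:
  ∃f ∀a ∃d (N(f) ∧ ¬Q(a,d) ∧ ¬N(d))
The quantifier ∃f sits under an even number of negations (counting the antecedent side of each →), so it remains existential.

existential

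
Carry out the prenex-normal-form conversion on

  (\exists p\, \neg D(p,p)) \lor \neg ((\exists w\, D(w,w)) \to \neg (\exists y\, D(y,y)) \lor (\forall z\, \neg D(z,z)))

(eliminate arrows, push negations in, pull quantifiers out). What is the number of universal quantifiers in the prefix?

Rewrite implications/biconditionals: A → B as ¬A ∨ B.
  (\exists p\, \neg D(p,p)) \lor \neg (\neg (\exists w\, D(w,w)) \lor \neg (\exists y\, D(y,y)) \lor (\forall z\, \neg D(z,z)))
Push ¬ through the quantifiers and connectives to reach negation normal form:
  (\exists p\, \neg D(p,p)) \lor (\exists w\, D(w,w)) \land (\exists y\, D(y,y)) \land (\exists z\, D(z,z))
All bound variables are already distinct, so no renaming is needed.
Finally move all quantifiers to the prefix:
  \exists p\, \exists w\, \exists y\, \exists z\, (\neg D(p,p) \lor D(w,w) \land D(y,y) \land D(z,z))
The prefix is \exists p \exists w \exists y \exists z: 0 universal, 4 existential.

0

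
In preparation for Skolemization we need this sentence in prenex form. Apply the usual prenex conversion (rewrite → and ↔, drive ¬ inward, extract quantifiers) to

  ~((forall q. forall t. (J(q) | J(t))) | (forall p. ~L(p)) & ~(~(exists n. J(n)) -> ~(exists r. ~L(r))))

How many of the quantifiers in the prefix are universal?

1

Eliminate → and ↔ using ¬ and ∨.
  ~((forall q. forall t. (J(q) | J(t))) | (forall p. ~L(p)) & ~(~~(exists n. J(n)) | ~(exists r. ~L(r))))
Move each ¬ inward, flipping quantifiers it crosses:
  (exists q. exists t. (~J(q) & ~J(t))) & ((exists p. L(p)) | (exists n. J(n)) | (forall r. L(r)))
Finally move all quantifiers to the prefix:
  exists q. exists t. exists p. exists n. forall r. (~J(q) & ~J(t) & (L(p) | J(n) | L(r)))
The prefix is exists q exists t exists p exists n forall r: 1 universal, 4 existential.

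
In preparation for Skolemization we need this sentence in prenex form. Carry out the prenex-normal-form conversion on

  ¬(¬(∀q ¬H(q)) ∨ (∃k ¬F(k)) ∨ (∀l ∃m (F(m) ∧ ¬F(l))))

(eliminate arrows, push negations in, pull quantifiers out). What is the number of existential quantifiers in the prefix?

Drive negations inward (¬∀x A ≡ ∃x ¬A, ¬∃x A ≡ ∀x ¬A, De Morgan for ∧/∨):
  (∀q ¬H(q)) ∧ (∀k F(k)) ∧ (∃l ∀m (¬F(m) ∨ F(l)))
All bound variables are already distinct, so no renaming is needed.
Pull the quantifiers to the front (each side's bound variable is not free in the other side):
  ∀q ∀k ∃l ∀m (¬H(q) ∧ F(k) ∧ (¬F(m) ∨ F(l)))
The prefix is ∀q ∀k ∃l ∀m: 3 universal, 1 existential.

1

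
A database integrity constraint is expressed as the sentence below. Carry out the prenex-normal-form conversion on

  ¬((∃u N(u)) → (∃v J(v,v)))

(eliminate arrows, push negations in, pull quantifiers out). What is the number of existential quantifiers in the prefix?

1

First replace A → B with ¬A ∨ B.
  ¬(¬(∃u N(u)) ∨ (∃v J(v,v)))
Move each ¬ inward, flipping quantifiers it crosses:
  (∃u N(u)) ∧ (∀v ¬J(v,v))
All bound variables are already distinct, so no renaming is needed.
Extract every quantifier outward, since the variables are now distinct and don't occur free across branches:
  ∃u ∀v (N(u) ∧ ¬J(v,v))
The prefix is ∃u ∀v: 1 universal, 1 existential.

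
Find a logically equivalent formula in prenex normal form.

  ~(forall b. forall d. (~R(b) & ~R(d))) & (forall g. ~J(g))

Drive negations inward (¬∀x A ≡ ∃x ¬A, ¬∃x A ≡ ∀x ¬A, De Morgan for ∧/∨):
  (exists b. exists d. (R(b) | R(d))) & (forall g. ~J(g))
Extract every quantifier outward, since the variables are now distinct and don't occur free across branches:
  exists b. exists d. forall g. ((R(b) | R(d)) & ~J(g))

exists b. exists d. forall g. ((R(b) | R(d)) & ~J(g))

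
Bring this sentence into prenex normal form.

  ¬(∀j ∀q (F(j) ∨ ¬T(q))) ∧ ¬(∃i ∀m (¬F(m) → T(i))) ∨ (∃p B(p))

∃j ∃q ∀i ∃m ∃p (¬F(j) ∧ T(q) ∧ ¬F(m) ∧ ¬T(i) ∨ B(p))

Eliminate → and ↔ using ¬ and ∨.
  ¬(∀j ∀q (F(j) ∨ ¬T(q))) ∧ ¬(∃i ∀m (¬¬F(m) ∨ T(i))) ∨ (∃p B(p))
Push ¬ through the quantifiers and connectives to reach negation normal form:
  (∃j ∃q (¬F(j) ∧ T(q))) ∧ (∀i ∃m (¬F(m) ∧ ¬T(i))) ∨ (∃p B(p))
Extract every quantifier outward, since the variables are now distinct and don't occur free across branches:
  ∃j ∃q ∀i ∃m ∃p (¬F(j) ∧ T(q) ∧ ¬F(m) ∧ ¬T(i) ∨ B(p))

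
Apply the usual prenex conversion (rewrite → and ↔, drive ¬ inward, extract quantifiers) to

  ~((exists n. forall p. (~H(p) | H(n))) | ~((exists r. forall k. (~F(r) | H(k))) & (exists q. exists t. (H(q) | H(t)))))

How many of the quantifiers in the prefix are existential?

Push ¬ through the quantifiers and connectives to reach negation normal form:
  (forall n. exists p. (H(p) & ~H(n))) & (exists r. forall k. (~F(r) | H(k))) & (exists q. exists t. (H(q) | H(t)))
Extract every quantifier outward, since the variables are now distinct and don't occur free across branches:
  forall n. exists p. exists r. forall k. exists q. exists t. (H(p) & ~H(n) & (~F(r) | H(k)) & (H(q) | H(t)))
The prefix is forall n exists p exists r forall k exists q exists t: 2 universal, 4 existential.

4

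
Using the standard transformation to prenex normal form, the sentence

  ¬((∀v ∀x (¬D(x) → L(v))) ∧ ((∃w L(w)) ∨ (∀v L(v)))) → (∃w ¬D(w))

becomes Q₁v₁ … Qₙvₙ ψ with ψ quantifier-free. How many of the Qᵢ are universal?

Rewrite implications/biconditionals: A → B as ¬A ∨ B.
  ¬¬((∀v ∀x (¬¬D(x) ∨ L(v))) ∧ ((∃w L(w)) ∨ (∀v L(v)))) ∨ (∃w ¬D(w))
Push ¬ through the quantifiers and connectives to reach negation normal form:
  (∀v ∀x (D(x) ∨ L(v))) ∧ ((∃w L(w)) ∨ (∀v L(v))) ∨ (∃w ¬D(w))
Standardize variables apart so no two quantifiers bind the same name: v↦v1, w↦z.
  (∀v ∀x (D(x) ∨ L(v))) ∧ ((∃w L(w)) ∨ (∀v1 L(v1))) ∨ (∃z ¬D(z))
Pull the quantifiers to the front (each side's bound variable is not free in the other side):
  ∀v ∀x ∃w ∀v1 ∃z ((D(x) ∨ L(v)) ∧ (L(w) ∨ L(v1)) ∨ ¬D(z))
The prefix is ∀v ∀x ∃w ∀v1 ∃z: 3 universal, 2 existential.

3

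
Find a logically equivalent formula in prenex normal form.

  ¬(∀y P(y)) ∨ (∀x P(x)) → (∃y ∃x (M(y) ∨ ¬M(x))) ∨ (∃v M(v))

Rewrite implications/biconditionals: A → B as ¬A ∨ B.
  ¬(¬(∀y P(y)) ∨ (∀x P(x))) ∨ (∃y ∃x (M(y) ∨ ¬M(x))) ∨ (∃v M(v))
Drive negations inward (¬∀x A ≡ ∃x ¬A, ¬∃x A ≡ ∀x ¬A, De Morgan for ∧/∨):
  (∀y P(y)) ∧ (∃x ¬P(x)) ∨ (∃y ∃x (M(y) ∨ ¬M(x))) ∨ (∃v M(v))
Give each quantifier a distinct variable: y↦c, x↦z1.
  (∀y P(y)) ∧ (∃x ¬P(x)) ∨ (∃c ∃z1 (M(c) ∨ ¬M(z1))) ∨ (∃v M(v))
Pull the quantifiers to the front (each side's bound variable is not free in the other side):
  ∀y ∃x ∃c ∃z1 ∃v (P(y) ∧ ¬P(x) ∨ M(c) ∨ ¬M(z1) ∨ M(v))

∀y ∃x ∃c ∃z1 ∃v (P(y) ∧ ¬P(x) ∨ M(c) ∨ ¬M(z1) ∨ M(v))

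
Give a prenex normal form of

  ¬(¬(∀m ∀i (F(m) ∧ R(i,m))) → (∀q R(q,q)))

First replace A → B with ¬A ∨ B.
  ¬(¬¬(∀m ∀i (F(m) ∧ R(i,m))) ∨ (∀q R(q,q)))
Push ¬ through the quantifiers and connectives to reach negation normal form:
  (∃m ∃i (¬F(m) ∨ ¬R(i,m))) ∧ (∃q ¬R(q,q))
All bound variables are already distinct, so no renaming is needed.
Extract every quantifier outward, since the variables are now distinct and don't occur free across branches:
  ∃m ∃i ∃q ((¬F(m) ∨ ¬R(i,m)) ∧ ¬R(q,q))

∃m ∃i ∃q ((¬F(m) ∨ ¬R(i,m)) ∧ ¬R(q,q))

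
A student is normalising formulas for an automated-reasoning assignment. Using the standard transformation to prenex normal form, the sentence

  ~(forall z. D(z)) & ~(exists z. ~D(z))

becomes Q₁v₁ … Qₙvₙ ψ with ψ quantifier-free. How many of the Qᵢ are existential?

1

Push ¬ through the quantifiers and connectives to reach negation normal form:
  (exists z. ~D(z)) & (forall z. D(z))
Rename bound variables to avoid capture: z↦t.
  (exists z. ~D(z)) & (forall t. D(t))
Finally move all quantifiers to the prefix:
  exists z. forall t. (~D(z) & D(t))
The prefix is exists z forall t: 1 universal, 1 existential.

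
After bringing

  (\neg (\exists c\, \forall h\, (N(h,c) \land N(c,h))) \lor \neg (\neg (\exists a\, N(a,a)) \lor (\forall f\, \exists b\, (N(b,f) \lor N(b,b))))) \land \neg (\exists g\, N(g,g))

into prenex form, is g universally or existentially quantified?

Move each ¬ inward, flipping quantifiers it crosses:
  ((\forall c\, \exists h\, (\neg N(h,c) \lor \neg N(c,h))) \lor (\exists a\, N(a,a)) \land (\exists f\, \forall b\, (\neg N(b,f) \land \neg N(b,b)))) \land (\forall g\, \neg N(g,g))
Finally move all quantifiers to the prefix:
  \forall c\, \exists h\, \exists a\, \exists f\, \forall b\, \forall g\, ((\neg N(h,c) \lor \neg N(c,h) \lor N(a,a) \land \neg N(b,f) \land \neg N(b,b)) \land \neg N(g,g))
The quantifier \exists g sits under an odd number of negations, so it flips to \forall g.

universal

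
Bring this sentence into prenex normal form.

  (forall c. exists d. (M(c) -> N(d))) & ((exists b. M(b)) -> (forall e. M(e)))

forall c. exists d. forall b. forall e. ((~M(c) | N(d)) & (~M(b) | M(e)))

First replace A → B with ¬A ∨ B.
  (forall c. exists d. (~M(c) | N(d))) & (~(exists b. M(b)) | (forall e. M(e)))
Move each ¬ inward, flipping quantifiers it crosses:
  (forall c. exists d. (~M(c) | N(d))) & ((forall b. ~M(b)) | (forall e. M(e)))
All bound variables are already distinct, so no renaming is needed.
Finally move all quantifiers to the prefix:
  forall c. exists d. forall b. forall e. ((~M(c) | N(d)) & (~M(b) | M(e)))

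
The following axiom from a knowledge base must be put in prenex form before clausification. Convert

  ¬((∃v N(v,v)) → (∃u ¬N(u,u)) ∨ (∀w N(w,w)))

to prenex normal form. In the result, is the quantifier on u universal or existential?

Eliminate → and ↔ using ¬ and ∨.
  ¬(¬(∃v N(v,v)) ∨ (∃u ¬N(u,u)) ∨ (∀w N(w,w)))
Drive negations inward (¬∀x A ≡ ∃x ¬A, ¬∃x A ≡ ∀x ¬A, De Morgan for ∧/∨):
  (∃v N(v,v)) ∧ (∀u N(u,u)) ∧ (∃w ¬N(w,w))
Finally move all quantifiers to the prefix:
  ∃v ∀u ∃w (N(v,v) ∧ N(u,u) ∧ ¬N(w,w))
The quantifier ∃u sits under an odd number of negations (counting the antecedent side of each →), so it flips to ∀u.

universal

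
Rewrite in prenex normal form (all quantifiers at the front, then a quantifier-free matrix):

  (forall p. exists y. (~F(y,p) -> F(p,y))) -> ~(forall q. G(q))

exists p. forall y. exists q. (~F(y,p) & ~F(p,y) | ~G(q))

Eliminate → and ↔ using ¬ and ∨.
  ~(forall p. exists y. (~~F(y,p) | F(p,y))) | ~(forall q. G(q))
Move each ¬ inward, flipping quantifiers it crosses:
  (exists p. forall y. (~F(y,p) & ~F(p,y))) | (exists q. ~G(q))
All bound variables are already distinct, so no renaming is needed.
Pull the quantifiers to the front (each side's bound variable is not free in the other side):
  exists p. forall y. exists q. (~F(y,p) & ~F(p,y) | ~G(q))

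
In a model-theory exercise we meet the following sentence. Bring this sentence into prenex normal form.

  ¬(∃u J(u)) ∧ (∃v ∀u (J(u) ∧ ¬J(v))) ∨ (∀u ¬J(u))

∀u ∃v ∀u1 ∀r (¬J(u) ∧ J(u1) ∧ ¬J(v) ∨ ¬J(r))

Drive negations inward (¬∀x A ≡ ∃x ¬A, ¬∃x A ≡ ∀x ¬A, De Morgan for ∧/∨):
  (∀u ¬J(u)) ∧ (∃v ∀u (J(u) ∧ ¬J(v))) ∨ (∀u ¬J(u))
Standardize variables apart so no two quantifiers bind the same name: u↦u1, u↦r.
  (∀u ¬J(u)) ∧ (∃v ∀u1 (J(u1) ∧ ¬J(v))) ∨ (∀r ¬J(r))
Extract every quantifier outward, since the variables are now distinct and don't occur free across branches:
  ∀u ∃v ∀u1 ∀r (¬J(u) ∧ J(u1) ∧ ¬J(v) ∨ ¬J(r))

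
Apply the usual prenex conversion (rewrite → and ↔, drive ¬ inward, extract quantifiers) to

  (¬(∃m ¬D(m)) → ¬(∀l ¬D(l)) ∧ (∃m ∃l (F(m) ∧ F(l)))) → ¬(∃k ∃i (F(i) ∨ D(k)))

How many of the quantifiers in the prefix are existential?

0

First replace A → B with ¬A ∨ B.
  ¬(¬¬(∃m ¬D(m)) ∨ ¬(∀l ¬D(l)) ∧ (∃m ∃l (F(m) ∧ F(l)))) ∨ ¬(∃k ∃i (F(i) ∨ D(k)))
Move each ¬ inward, flipping quantifiers it crosses:
  (∀m D(m)) ∧ ((∀l ¬D(l)) ∨ (∀m ∀l (¬F(m) ∨ ¬F(l)))) ∨ (∀k ∀i (¬F(i) ∧ ¬D(k)))
Give each quantifier a distinct variable: m↦p, l↦u.
  (∀m D(m)) ∧ ((∀l ¬D(l)) ∨ (∀p ∀u (¬F(p) ∨ ¬F(u)))) ∨ (∀k ∀i (¬F(i) ∧ ¬D(k)))
Extract every quantifier outward, since the variables are now distinct and don't occur free across branches:
  ∀m ∀l ∀p ∀u ∀k ∀i (D(m) ∧ (¬D(l) ∨ ¬F(p) ∨ ¬F(u)) ∨ ¬F(i) ∧ ¬D(k))
The prefix is ∀m ∀l ∀p ∀u ∀k ∀i: 6 universal, 0 existential.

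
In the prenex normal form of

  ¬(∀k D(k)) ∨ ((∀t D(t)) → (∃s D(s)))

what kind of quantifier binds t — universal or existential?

existential

Rewrite implications/biconditionals: A → B as ¬A ∨ B.
  ¬(∀k D(k)) ∨ ¬(∀t D(t)) ∨ (∃s D(s))
Push ¬ through the quantifiers and connectives to reach negation normal form:
  (∃k ¬D(k)) ∨ (∃t ¬D(t)) ∨ (∃s D(s))
Finally move all quantifiers to the prefix:
  ∃k ∃t ∃s (¬D(k) ∨ ¬D(t) ∨ D(s))
The quantifier ∀t sits under an odd number of negations (counting the antecedent side of each →), so it flips to ∃t.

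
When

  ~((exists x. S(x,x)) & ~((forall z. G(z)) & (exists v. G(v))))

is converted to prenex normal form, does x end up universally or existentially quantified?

universal

Push ¬ through the quantifiers and connectives to reach negation normal form:
  (forall x. ~S(x,x)) | (forall z. G(z)) & (exists v. G(v))
Finally move all quantifiers to the prefix:
  forall x. forall z. exists v. (~S(x,x) | G(z) & G(v))
The quantifier exists x sits under an odd number of negations, so it flips to forall x.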